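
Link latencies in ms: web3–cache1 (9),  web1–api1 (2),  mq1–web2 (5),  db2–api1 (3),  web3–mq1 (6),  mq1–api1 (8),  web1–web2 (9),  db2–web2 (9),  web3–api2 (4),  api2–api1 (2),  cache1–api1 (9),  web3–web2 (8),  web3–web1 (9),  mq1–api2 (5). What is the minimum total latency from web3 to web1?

Checking several routes:
web3 - web2 - web1: 8 + 9 = 17
web3 - web1: 9
web3 - api2 - api1 - web1: 4 + 2 + 2 = 8
web3 - mq1 - api2 - api1 - web1: 6 + 5 + 2 + 2 = 15
web3 - mq1 - api1 - web1: 6 + 8 + 2 = 16
The minimum is 8 ms.

8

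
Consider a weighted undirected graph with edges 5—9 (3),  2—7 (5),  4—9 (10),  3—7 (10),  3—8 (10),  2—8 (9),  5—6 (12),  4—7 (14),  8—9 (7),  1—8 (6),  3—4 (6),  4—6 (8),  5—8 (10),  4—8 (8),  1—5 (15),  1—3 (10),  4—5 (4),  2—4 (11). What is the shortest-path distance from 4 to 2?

Checking several routes:
4-5-9-8-2: 4 + 3 + 7 + 9 = 23
4-3-7-2: 6 + 10 + 5 = 21
4-2: 11
4-5-8-2: 4 + 10 + 9 = 23
4-7-2: 14 + 5 = 19
4-8-2: 8 + 9 = 17
Best route has total 11.

11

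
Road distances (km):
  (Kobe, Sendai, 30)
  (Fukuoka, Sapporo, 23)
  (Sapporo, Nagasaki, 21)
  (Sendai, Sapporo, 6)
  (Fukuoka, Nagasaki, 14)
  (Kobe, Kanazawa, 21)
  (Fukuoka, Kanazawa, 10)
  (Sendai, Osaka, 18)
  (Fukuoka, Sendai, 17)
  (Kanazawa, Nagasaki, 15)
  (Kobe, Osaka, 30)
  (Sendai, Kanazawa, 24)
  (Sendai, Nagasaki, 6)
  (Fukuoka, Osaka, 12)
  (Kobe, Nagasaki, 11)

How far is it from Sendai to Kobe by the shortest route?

Some routes from Sendai to Kobe:
Sendai→Fukuoka→Nagasaki→Kobe: 17 + 14 + 11 = 42
Sendai→Nagasaki→Kanazawa→Kobe: 6 + 15 + 21 = 42
Sendai→Sapporo→Nagasaki→Kobe: 6 + 21 + 11 = 38
Sendai→Kobe: 30
Sendai→Nagasaki→Kobe: 6 + 11 = 17
Best route has total 17 km.

17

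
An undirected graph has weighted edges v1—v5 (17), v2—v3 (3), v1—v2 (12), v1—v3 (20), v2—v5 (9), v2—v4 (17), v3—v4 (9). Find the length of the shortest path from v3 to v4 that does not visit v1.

Candidate routes:
v3 → v2 → v4: 3 + 17 = 20
v3 → v4: 9
The minimum is 9.

9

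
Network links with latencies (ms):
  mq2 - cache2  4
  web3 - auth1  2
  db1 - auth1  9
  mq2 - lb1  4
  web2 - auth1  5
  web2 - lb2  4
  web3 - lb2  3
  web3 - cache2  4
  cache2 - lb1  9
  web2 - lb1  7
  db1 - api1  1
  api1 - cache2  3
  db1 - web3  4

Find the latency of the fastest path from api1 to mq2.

7

Comparing a few candidate routes:
api1 - cache2 - mq2: 3 + 4 = 7
api1 - db1 - web3 - cache2 - mq2: 1 + 4 + 4 + 4 = 13
api1 - db1 - web3 - cache2 - lb1 - mq2: 1 + 4 + 4 + 9 + 4 = 22
api1 - cache2 - lb1 - mq2: 3 + 9 + 4 = 16
api1 - db1 - auth1 - web3 - cache2 - mq2: 1 + 9 + 2 + 4 + 4 = 20
Shortest: 7 ms.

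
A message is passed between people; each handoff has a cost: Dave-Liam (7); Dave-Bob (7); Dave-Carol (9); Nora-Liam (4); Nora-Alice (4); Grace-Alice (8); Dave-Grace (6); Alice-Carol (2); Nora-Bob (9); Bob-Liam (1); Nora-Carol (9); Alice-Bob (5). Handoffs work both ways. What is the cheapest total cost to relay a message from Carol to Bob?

7

A few of the Carol→Bob routes:
Carol -> Nora -> Liam -> Bob: 9 + 4 + 1 = 14
Carol -> Alice -> Bob: 2 + 5 = 7
Carol -> Alice -> Nora -> Liam -> Bob: 2 + 4 + 4 + 1 = 11
Carol -> Dave -> Bob: 9 + 7 = 16
Carol -> Alice -> Nora -> Bob: 2 + 4 + 9 = 15
Carol -> Dave -> Liam -> Bob: 9 + 7 + 1 = 17
Best route has total 7.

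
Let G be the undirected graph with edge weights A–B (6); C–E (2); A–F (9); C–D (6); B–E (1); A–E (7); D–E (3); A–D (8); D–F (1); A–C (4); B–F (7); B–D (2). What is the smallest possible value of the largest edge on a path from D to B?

A few of the D→B routes:
D-B: max(2) = 2
D-E-B: max(3, 1) = 3
D-C-E-B: max(6, 2, 1) = 6
D-E-C-A-B: max(3, 2, 4, 6) = 6
D-C-A-B: max(6, 4, 6) = 6
Smallest bottleneck: 2.

2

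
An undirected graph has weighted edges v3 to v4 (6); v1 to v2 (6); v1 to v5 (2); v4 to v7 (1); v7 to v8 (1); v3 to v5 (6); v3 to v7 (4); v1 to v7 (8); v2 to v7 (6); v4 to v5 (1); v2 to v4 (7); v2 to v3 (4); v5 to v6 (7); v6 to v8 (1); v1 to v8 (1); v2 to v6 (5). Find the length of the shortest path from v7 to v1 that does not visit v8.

Comparing a few candidate routes:
v7→v1: 8
v7→v3→v5→v1: 4 + 6 + 2 = 12
v7→v4→v5→v1: 1 + 1 + 2 = 4
Best route has total 4.

4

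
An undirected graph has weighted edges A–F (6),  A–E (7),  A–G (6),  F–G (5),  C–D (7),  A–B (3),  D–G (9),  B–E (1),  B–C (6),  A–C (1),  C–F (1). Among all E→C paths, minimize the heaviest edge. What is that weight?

3

A few of the E→C routes:
E - A - G - F - C: max(7, 6, 5, 1) = 7
E - B - A - F - C: max(1, 3, 6, 1) = 6
E - B - A - C: max(1, 3, 1) = 3
E - A - C: max(7, 1) = 7
E - B - C: max(1, 6) = 6
E - B - A - G - F - C: max(1, 3, 6, 5, 1) = 6
The minimum achievable maximum is 3.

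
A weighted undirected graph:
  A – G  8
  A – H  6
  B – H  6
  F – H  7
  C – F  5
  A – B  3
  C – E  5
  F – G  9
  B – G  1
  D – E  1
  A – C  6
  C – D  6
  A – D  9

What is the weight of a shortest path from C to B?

A few of the C→B routes:
C-A-B: 6 + 3 = 9
C-E-D-A-B: 5 + 1 + 9 + 3 = 18
C-F-H-B: 5 + 7 + 6 = 18
C-F-G-B: 5 + 9 + 1 = 15
C-A-H-B: 6 + 6 + 6 = 18
C-A-G-B: 6 + 8 + 1 = 15
The minimum is 9.

9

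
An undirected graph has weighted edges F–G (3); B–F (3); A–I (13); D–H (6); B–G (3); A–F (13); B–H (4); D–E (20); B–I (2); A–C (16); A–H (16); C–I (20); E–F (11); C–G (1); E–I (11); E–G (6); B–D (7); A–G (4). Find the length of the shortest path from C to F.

4

Comparing a few candidate routes:
C -> G -> F: 1 + 3 = 4
C -> G -> A -> F: 1 + 4 + 13 = 18
C -> G -> B -> F: 1 + 3 + 3 = 7
Shortest: 4.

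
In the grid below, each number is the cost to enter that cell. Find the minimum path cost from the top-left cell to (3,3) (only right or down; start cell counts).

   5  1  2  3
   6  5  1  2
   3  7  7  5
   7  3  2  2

Take r0c0 → r0c1 → r0c2 → r1c2 → r1c3 → r2c3 → r3c3 for a total of 5 + 1 + 2 + 1 + 2 + 5 + 2 = 18.

18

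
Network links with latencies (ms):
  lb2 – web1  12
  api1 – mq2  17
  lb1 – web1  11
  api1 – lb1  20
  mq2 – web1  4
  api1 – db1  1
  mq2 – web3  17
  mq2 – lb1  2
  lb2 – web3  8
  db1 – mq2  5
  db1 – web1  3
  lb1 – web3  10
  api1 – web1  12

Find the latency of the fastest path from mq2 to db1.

Some routes from mq2 to db1:
mq2→web1→api1→db1: 4 + 12 + 1 = 17
mq2→web1→db1: 4 + 3 = 7
mq2→db1: 5
mq2→lb1→web1→db1: 2 + 11 + 3 = 16
Best route has total 5 ms.

5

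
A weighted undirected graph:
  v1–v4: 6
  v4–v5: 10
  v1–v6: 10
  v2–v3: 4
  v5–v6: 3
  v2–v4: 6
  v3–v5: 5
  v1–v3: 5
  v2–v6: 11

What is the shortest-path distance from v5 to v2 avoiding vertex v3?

14

Routes from v5 to v2 avoiding v3:
v5 - v4 - v2: 10 + 6 = 16
v5 - v4 - v1 - v6 - v2: 10 + 6 + 10 + 11 = 37
v5 - v6 - v2: 3 + 11 = 14
v5 - v6 - v1 - v4 - v2: 3 + 10 + 6 + 6 = 25
The minimum is 14.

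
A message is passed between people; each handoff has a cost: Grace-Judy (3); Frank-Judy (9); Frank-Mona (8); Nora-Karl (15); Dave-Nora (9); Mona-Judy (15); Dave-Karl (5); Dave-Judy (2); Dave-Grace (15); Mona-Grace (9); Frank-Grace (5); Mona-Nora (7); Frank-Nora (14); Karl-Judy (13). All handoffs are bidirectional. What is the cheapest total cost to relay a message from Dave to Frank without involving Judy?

20

Checking several routes:
Dave - Grace - Mona - Frank: 15 + 9 + 8 = 32
Dave - Nora - Frank: 9 + 14 = 23
Dave - Nora - Mona - Grace - Frank: 9 + 7 + 9 + 5 = 30
Dave - Karl - Nora - Frank: 5 + 15 + 14 = 34
Dave - Grace - Frank: 15 + 5 = 20
Dave - Nora - Mona - Frank: 9 + 7 + 8 = 24
Best route has total 20.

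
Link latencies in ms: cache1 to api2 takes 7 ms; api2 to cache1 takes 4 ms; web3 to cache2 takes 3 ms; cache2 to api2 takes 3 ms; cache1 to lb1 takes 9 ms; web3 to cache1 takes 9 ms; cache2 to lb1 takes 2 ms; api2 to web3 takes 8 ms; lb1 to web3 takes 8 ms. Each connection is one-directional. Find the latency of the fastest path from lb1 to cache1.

17

Paths from lb1 to cache1:
lb1 -> web3 -> cache2 -> api2 -> cache1: 8 + 3 + 3 + 4 = 18
lb1 -> web3 -> cache1: 8 + 9 = 17
Shortest: 17 ms.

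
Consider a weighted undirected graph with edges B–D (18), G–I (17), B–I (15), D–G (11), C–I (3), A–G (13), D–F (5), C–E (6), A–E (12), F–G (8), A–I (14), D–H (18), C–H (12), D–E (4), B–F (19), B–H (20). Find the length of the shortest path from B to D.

18

A few of the B→D routes:
B -> F -> G -> D: 19 + 8 + 11 = 38
B -> D: 18
B -> H -> C -> E -> D: 20 + 12 + 6 + 4 = 42
B -> F -> D: 19 + 5 = 24
B -> H -> D: 20 + 18 = 38
B -> I -> C -> E -> D: 15 + 3 + 6 + 4 = 28
The minimum is 18.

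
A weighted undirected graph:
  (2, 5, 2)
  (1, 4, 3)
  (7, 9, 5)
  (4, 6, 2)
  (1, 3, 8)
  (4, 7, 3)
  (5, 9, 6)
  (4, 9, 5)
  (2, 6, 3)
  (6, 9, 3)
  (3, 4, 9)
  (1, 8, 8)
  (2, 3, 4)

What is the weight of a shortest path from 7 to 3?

12

Checking several routes:
7 - 9 - 6 - 2 - 3: 5 + 3 + 3 + 4 = 15
7 - 4 - 1 - 3: 3 + 3 + 8 = 14
7 - 4 - 6 - 2 - 3: 3 + 2 + 3 + 4 = 12
7 - 4 - 3: 3 + 9 = 12
Best route has total 12.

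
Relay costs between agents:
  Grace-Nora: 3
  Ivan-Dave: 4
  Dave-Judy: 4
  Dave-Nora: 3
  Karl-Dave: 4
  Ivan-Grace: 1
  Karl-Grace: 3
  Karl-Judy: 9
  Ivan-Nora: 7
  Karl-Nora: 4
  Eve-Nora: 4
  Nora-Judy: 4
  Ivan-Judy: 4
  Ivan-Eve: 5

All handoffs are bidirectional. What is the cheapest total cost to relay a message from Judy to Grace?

5

Some routes from Judy to Grace:
Judy - Nora - Grace: 4 + 3 = 7
Judy - Dave - Ivan - Grace: 4 + 4 + 1 = 9
Judy - Ivan - Grace: 4 + 1 = 5
Shortest: 5.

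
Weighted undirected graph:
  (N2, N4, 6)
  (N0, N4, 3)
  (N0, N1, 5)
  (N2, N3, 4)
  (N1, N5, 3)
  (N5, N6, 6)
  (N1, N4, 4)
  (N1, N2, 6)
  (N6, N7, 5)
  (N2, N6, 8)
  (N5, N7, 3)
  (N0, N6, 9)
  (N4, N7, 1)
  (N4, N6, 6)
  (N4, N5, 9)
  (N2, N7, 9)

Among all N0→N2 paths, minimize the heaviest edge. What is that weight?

Checking several routes:
N0 - N4 - N6 - N7 - N5 - N1 - N2: max(3, 6, 5, 3, 3, 6) = 6
N0 - N4 - N6 - N5 - N1 - N2: max(3, 6, 6, 3, 6) = 6
N0 - N4 - N1 - N2: max(3, 4, 6) = 6
The minimum achievable maximum is 6.

6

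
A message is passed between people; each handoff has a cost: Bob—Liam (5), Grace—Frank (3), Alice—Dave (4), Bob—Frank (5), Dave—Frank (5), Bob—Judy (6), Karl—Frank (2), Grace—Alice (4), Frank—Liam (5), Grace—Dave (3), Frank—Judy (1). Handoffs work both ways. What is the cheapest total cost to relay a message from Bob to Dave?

A few of the Bob→Dave routes:
Bob -> Frank -> Dave: 5 + 5 = 10
Bob -> Judy -> Frank -> Dave: 6 + 1 + 5 = 12
Bob -> Frank -> Grace -> Dave: 5 + 3 + 3 = 11
The minimum is 10.

10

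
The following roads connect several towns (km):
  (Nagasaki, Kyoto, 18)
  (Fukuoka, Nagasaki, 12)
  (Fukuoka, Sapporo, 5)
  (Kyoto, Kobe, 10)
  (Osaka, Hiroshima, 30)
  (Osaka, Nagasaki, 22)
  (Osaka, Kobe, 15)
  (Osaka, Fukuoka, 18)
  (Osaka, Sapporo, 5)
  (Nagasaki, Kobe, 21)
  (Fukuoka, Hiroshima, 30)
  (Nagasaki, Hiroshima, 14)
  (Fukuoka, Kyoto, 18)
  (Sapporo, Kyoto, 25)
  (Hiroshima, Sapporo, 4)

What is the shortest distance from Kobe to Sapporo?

Checking several routes:
Kobe-Kyoto-Sapporo: 10 + 25 = 35
Kobe-Osaka-Sapporo: 15 + 5 = 20
Kobe-Kyoto-Fukuoka-Sapporo: 10 + 18 + 5 = 33
Kobe-Nagasaki-Fukuoka-Sapporo: 21 + 12 + 5 = 38
Kobe-Osaka-Fukuoka-Sapporo: 15 + 18 + 5 = 38
The minimum is 20 km.

20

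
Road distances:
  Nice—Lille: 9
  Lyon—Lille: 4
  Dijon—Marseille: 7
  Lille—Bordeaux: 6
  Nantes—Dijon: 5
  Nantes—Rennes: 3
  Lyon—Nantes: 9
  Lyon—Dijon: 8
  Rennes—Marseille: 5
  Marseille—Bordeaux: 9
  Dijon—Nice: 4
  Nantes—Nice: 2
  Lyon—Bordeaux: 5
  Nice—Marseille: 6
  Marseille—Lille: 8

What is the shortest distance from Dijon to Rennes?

8

A few of the Dijon→Rennes routes:
Dijon -> Nice -> Nantes -> Rennes: 4 + 2 + 3 = 9
Dijon -> Nantes -> Rennes: 5 + 3 = 8
Dijon -> Marseille -> Rennes: 7 + 5 = 12
The minimum is 8.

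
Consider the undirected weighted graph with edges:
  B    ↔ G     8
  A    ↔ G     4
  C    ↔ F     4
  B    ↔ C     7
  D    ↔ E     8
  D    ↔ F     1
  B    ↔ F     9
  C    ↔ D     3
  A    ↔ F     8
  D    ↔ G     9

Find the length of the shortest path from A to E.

Checking several routes:
A→F→C→D→E: 8 + 4 + 3 + 8 = 23
A→F→D→E: 8 + 1 + 8 = 17
A→G→D→E: 4 + 9 + 8 = 21
A→G→B→F→D→E: 4 + 8 + 9 + 1 + 8 = 30
A→G→B→C→D→E: 4 + 8 + 7 + 3 + 8 = 30
Shortest: 17.

17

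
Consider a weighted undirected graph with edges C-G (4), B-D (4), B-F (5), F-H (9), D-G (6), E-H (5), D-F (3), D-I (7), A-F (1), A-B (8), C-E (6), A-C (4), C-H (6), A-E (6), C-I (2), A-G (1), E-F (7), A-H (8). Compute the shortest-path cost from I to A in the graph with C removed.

A few of the I→A routes:
I→D→B→F→A: 7 + 4 + 5 + 1 = 17
I→D→F→A: 7 + 3 + 1 = 11
I→D→G→A: 7 + 6 + 1 = 14
Shortest: 11.

11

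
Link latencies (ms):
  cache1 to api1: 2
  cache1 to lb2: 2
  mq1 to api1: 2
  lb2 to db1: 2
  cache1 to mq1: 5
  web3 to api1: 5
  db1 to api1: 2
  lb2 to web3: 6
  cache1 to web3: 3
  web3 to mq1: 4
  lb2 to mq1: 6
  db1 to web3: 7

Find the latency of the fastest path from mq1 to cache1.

4

Checking several routes:
mq1 -> api1 -> cache1: 2 + 2 = 4
mq1 -> api1 -> db1 -> lb2 -> cache1: 2 + 2 + 2 + 2 = 8
mq1 -> web3 -> cache1: 4 + 3 = 7
mq1 -> cache1: 5
Best route has total 4 ms.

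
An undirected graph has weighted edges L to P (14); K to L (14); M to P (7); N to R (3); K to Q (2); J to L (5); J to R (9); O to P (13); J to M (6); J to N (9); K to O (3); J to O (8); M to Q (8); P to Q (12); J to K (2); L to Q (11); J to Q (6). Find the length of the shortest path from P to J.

Some routes from P to J:
P → M → Q → K → J: 7 + 8 + 2 + 2 = 19
P → Q → K → J: 12 + 2 + 2 = 16
P → Q → J: 12 + 6 = 18
P → M → J: 7 + 6 = 13
P → L → J: 14 + 5 = 19
P → O → K → J: 13 + 3 + 2 = 18
The minimum is 13.

13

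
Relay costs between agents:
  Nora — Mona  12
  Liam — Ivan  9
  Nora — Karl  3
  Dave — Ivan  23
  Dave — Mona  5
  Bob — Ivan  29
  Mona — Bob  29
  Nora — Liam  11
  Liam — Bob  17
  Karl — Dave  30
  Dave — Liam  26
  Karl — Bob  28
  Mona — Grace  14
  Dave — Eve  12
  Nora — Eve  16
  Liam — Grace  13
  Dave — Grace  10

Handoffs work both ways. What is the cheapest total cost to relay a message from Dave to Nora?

17

A few of the Dave→Nora routes:
Dave → Eve → Nora: 12 + 16 = 28
Dave → Grace → Liam → Nora: 10 + 13 + 11 = 34
Dave → Mona → Nora: 5 + 12 = 17
Dave → Karl → Nora: 30 + 3 = 33
Dave → Grace → Mona → Nora: 10 + 14 + 12 = 36
Dave → Liam → Nora: 26 + 11 = 37
Shortest: 17.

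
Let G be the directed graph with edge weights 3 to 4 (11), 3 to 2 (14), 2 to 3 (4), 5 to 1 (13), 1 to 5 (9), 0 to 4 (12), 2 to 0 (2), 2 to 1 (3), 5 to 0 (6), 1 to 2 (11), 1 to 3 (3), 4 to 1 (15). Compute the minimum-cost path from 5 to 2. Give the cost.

24

Routes from 5 to 2:
5→1→3→2: 13 + 3 + 14 = 30
5→1→2: 13 + 11 = 24
5→0→4→1→2: 6 + 12 + 15 + 11 = 44
5→0→4→1→3→2: 6 + 12 + 15 + 3 + 14 = 50
The minimum is 24.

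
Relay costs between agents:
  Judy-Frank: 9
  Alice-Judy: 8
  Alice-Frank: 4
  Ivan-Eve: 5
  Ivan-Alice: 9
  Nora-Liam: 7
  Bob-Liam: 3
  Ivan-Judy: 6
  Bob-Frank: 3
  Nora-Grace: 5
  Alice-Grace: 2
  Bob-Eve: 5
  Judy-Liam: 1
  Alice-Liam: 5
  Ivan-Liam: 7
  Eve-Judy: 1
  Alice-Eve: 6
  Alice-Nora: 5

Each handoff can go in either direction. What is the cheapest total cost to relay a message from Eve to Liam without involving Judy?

Checking several routes:
Eve-Ivan-Liam: 5 + 7 = 12
Eve-Alice-Frank-Bob-Liam: 6 + 4 + 3 + 3 = 16
Eve-Bob-Liam: 5 + 3 = 8
Eve-Alice-Liam: 6 + 5 = 11
The minimum is 8.

8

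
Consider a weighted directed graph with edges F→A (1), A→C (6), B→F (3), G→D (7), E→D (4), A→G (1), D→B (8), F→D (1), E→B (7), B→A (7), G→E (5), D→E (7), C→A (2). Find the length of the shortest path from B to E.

Paths from B to E:
B→F→A→G→D→E: 3 + 1 + 1 + 7 + 7 = 19
B→A→G→D→E: 7 + 1 + 7 + 7 = 22
B→F→D→E: 3 + 1 + 7 = 11
B→F→A→G→E: 3 + 1 + 1 + 5 = 10
B→A→G→E: 7 + 1 + 5 = 13
Best route has total 10.

10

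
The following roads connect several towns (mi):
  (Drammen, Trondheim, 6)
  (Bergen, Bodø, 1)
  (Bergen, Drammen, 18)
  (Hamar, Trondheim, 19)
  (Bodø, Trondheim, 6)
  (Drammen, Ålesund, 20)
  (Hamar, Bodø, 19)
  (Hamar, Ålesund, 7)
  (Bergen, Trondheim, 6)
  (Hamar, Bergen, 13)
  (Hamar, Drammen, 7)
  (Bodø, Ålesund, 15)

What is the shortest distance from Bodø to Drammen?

Comparing a few candidate routes:
Bodø→Bergen→Trondheim→Drammen: 1 + 6 + 6 = 13
Bodø→Trondheim→Drammen: 6 + 6 = 12
Bodø→Bergen→Drammen: 1 + 18 = 19
Bodø→Hamar→Drammen: 19 + 7 = 26
Bodø→Bergen→Hamar→Drammen: 1 + 13 + 7 = 21
Shortest: 12 mi.

12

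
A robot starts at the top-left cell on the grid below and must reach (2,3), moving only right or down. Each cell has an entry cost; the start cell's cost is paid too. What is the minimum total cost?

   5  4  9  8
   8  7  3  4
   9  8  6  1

24

One optimal route is (0,0) → (0,1) → (1,1) → (1,2) → (1,3) → (2,3).
Its cost is 5 + 4 + 7 + 3 + 4 + 1 = 24.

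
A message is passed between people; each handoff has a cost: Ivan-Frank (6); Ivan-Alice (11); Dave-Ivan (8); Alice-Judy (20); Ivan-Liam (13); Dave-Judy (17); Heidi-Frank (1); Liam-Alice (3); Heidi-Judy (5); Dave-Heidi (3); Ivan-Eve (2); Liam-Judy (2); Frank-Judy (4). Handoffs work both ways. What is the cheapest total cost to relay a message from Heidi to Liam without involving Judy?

Candidate routes:
Heidi -> Frank -> Ivan -> Liam: 1 + 6 + 13 = 20
Heidi -> Dave -> Ivan -> Alice -> Liam: 3 + 8 + 11 + 3 = 25
Heidi -> Frank -> Ivan -> Alice -> Liam: 1 + 6 + 11 + 3 = 21
Heidi -> Dave -> Ivan -> Liam: 3 + 8 + 13 = 24
Shortest: 20.

20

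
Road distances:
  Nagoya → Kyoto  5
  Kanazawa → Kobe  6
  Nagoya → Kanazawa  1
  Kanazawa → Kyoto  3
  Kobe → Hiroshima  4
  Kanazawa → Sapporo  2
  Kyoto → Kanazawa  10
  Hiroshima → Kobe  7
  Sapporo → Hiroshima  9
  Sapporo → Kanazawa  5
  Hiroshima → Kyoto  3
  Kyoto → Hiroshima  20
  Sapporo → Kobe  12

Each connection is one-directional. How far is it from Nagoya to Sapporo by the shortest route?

3

Candidate routes:
Nagoya -> Kyoto -> Kanazawa -> Sapporo: 5 + 10 + 2 = 17
Nagoya -> Kanazawa -> Sapporo: 1 + 2 = 3
Best route has total 3.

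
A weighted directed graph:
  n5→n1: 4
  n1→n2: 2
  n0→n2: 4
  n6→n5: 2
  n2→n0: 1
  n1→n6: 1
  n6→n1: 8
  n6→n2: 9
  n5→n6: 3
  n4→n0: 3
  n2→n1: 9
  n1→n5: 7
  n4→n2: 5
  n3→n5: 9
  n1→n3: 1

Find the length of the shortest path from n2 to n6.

10

Paths from n2 to n6:
n2 → n1 → n6: 9 + 1 = 10
n2 → n1 → n5 → n6: 9 + 7 + 3 = 19
n2 → n1 → n3 → n5 → n6: 9 + 1 + 9 + 3 = 22
Best route has total 10.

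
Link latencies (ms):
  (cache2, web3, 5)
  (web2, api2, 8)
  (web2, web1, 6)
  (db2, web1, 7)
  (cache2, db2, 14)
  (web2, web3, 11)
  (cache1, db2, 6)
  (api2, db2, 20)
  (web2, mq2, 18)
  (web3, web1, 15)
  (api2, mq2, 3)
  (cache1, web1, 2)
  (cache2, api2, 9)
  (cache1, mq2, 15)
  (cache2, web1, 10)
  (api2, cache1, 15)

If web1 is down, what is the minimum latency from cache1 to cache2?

20

A few of the cache1→cache2 routes:
cache1-api2-cache2: 15 + 9 = 24
cache1-api2-web2-web3-cache2: 15 + 8 + 11 + 5 = 39
cache1-db2-cache2: 6 + 14 = 20
cache1-mq2-api2-cache2: 15 + 3 + 9 = 27
cache1-db2-api2-cache2: 6 + 20 + 9 = 35
cache1-mq2-api2-web2-web3-cache2: 15 + 3 + 8 + 11 + 5 = 42
Best route has total 20 ms.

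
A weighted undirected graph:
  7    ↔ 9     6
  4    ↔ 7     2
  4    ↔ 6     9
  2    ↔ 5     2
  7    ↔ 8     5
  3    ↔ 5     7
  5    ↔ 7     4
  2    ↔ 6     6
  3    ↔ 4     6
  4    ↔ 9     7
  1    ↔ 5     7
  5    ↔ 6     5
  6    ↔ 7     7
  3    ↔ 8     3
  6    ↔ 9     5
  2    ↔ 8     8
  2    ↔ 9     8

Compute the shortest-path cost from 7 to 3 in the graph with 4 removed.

8

A few of the 7→3 routes:
7-5-2-8-3: 4 + 2 + 8 + 3 = 17
7-6-5-3: 7 + 5 + 7 = 19
7-6-2-5-3: 7 + 6 + 2 + 7 = 22
7-8-3: 5 + 3 = 8
7-5-3: 4 + 7 = 11
Best route has total 8.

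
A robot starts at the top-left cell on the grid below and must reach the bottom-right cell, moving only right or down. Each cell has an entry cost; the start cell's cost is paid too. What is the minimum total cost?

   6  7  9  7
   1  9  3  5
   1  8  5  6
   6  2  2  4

22

Cheapest: [0,0] → [1,0] → [2,0] → [3,0] → [3,1] → [3,2] → [3,3]
  6 + 1 + 1 + 6 + 2 + 2 + 4 = 22
(Top row then right column would cost 44.)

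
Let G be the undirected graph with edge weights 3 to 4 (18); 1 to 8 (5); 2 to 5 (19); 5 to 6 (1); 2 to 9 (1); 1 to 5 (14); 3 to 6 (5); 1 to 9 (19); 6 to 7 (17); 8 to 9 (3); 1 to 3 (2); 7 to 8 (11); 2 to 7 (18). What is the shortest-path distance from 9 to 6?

Comparing a few candidate routes:
9 → 8 → 7 → 6: 3 + 11 + 17 = 31
9 → 1 → 5 → 6: 19 + 14 + 1 = 34
9 → 1 → 3 → 6: 19 + 2 + 5 = 26
9 → 2 → 5 → 6: 1 + 19 + 1 = 21
9 → 8 → 1 → 5 → 6: 3 + 5 + 14 + 1 = 23
9 → 8 → 1 → 3 → 6: 3 + 5 + 2 + 5 = 15
Best route has total 15.

15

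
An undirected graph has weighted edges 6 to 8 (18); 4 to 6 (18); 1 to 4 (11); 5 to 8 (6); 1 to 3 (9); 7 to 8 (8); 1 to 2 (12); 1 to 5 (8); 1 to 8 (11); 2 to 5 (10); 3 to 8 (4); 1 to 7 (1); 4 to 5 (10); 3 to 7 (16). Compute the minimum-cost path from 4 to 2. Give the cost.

20

A few of the 4→2 routes:
4 - 5 - 1 - 2: 10 + 8 + 12 = 30
4 - 5 - 8 - 7 - 1 - 2: 10 + 6 + 8 + 1 + 12 = 37
4 - 1 - 2: 11 + 12 = 23
4 - 5 - 2: 10 + 10 = 20
4 - 1 - 7 - 8 - 5 - 2: 11 + 1 + 8 + 6 + 10 = 36
4 - 1 - 5 - 2: 11 + 8 + 10 = 29
Best route has total 20.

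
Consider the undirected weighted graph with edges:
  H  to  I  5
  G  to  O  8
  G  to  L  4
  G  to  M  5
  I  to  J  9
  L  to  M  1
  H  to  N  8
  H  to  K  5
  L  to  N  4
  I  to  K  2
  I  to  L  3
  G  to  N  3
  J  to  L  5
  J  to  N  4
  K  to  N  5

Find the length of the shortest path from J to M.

6

Some routes from J to M:
J -> N -> L -> M: 4 + 4 + 1 = 9
J -> L -> M: 5 + 1 = 6
J -> N -> G -> M: 4 + 3 + 5 = 12
Best route has total 6.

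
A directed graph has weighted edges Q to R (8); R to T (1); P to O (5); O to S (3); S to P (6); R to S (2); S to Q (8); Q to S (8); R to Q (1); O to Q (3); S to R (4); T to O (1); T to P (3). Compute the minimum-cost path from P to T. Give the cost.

13

Comparing a few candidate routes:
P→O→Q→S→R→T: 5 + 3 + 8 + 4 + 1 = 21
P→O→S→R→T: 5 + 3 + 4 + 1 = 13
P→O→Q→R→T: 5 + 3 + 8 + 1 = 17
Shortest: 13.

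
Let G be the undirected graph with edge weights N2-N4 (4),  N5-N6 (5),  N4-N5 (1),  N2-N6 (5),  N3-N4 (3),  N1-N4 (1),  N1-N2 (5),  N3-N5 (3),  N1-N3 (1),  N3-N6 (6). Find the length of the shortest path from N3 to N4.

Comparing a few candidate routes:
N3-N1-N4: 1 + 1 = 2
N3-N4: 3
N3-N6-N5-N4: 6 + 5 + 1 = 12
N3-N1-N2-N4: 1 + 5 + 4 = 10
N3-N5-N4: 3 + 1 = 4
The minimum is 2.

2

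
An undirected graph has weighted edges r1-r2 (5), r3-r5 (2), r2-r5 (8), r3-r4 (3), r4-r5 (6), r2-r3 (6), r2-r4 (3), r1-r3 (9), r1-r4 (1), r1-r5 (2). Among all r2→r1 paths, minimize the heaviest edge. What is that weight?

Checking several routes:
r2 - r4 - r3 - r5 - r1: max(3, 3, 2, 2) = 3
r2 - r4 - r5 - r1: max(3, 6, 2) = 6
r2 - r1: max(5) = 5
r2 - r4 - r1: max(3, 1) = 3
Best route has worst link 3.

3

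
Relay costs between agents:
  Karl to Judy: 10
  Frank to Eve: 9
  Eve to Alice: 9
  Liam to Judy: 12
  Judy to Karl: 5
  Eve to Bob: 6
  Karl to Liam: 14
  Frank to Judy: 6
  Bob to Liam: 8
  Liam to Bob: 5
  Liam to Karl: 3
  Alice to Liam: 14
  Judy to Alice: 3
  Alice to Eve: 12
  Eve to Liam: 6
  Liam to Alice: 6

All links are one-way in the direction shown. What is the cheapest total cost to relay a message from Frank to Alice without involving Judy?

18

Routes from Frank to Alice avoiding Judy:
Frank-Eve-Liam-Alice: 9 + 6 + 6 = 21
Frank-Eve-Bob-Liam-Alice: 9 + 6 + 8 + 6 = 29
Frank-Eve-Alice: 9 + 9 = 18
The minimum is 18.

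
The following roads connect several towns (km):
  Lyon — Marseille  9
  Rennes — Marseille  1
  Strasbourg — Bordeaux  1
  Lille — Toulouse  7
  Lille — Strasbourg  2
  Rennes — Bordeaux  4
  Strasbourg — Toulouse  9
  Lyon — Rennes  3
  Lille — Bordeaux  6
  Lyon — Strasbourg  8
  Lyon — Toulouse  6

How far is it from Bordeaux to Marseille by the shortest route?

5

Some routes from Bordeaux to Marseille:
Bordeaux→Lille→Strasbourg→Lyon→Rennes→Marseille: 6 + 2 + 8 + 3 + 1 = 20
Bordeaux→Rennes→Marseille: 4 + 1 = 5
Bordeaux→Strasbourg→Lyon→Rennes→Marseille: 1 + 8 + 3 + 1 = 13
Bordeaux→Strasbourg→Lyon→Marseille: 1 + 8 + 9 = 18
Bordeaux→Rennes→Lyon→Marseille: 4 + 3 + 9 = 16
The minimum is 5 km.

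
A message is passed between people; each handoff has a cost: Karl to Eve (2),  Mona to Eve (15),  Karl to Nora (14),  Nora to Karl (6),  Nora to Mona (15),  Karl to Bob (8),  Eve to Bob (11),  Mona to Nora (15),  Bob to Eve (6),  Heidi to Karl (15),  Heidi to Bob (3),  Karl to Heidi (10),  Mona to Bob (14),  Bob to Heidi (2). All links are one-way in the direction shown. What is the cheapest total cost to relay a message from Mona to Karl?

21

Routes from Mona to Karl:
Mona-Nora-Karl: 15 + 6 = 21
Mona-Bob-Heidi-Karl: 14 + 2 + 15 = 31
Mona-Eve-Bob-Heidi-Karl: 15 + 11 + 2 + 15 = 43
The minimum is 21.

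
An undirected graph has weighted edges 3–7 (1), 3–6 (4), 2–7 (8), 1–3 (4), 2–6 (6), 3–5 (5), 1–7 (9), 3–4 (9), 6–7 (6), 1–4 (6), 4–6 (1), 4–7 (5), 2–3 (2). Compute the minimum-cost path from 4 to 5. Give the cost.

10

Comparing a few candidate routes:
4 → 6 → 7 → 3 → 5: 1 + 6 + 1 + 5 = 13
4 → 6 → 3 → 5: 1 + 4 + 5 = 10
4 → 7 → 3 → 5: 5 + 1 + 5 = 11
The minimum is 10.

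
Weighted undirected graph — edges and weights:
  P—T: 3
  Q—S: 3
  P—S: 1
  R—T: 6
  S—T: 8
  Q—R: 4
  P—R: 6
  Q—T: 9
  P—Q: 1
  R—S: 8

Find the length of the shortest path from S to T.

Comparing a few candidate routes:
S - P - Q - T: 1 + 1 + 9 = 11
S - T: 8
S - Q - P - T: 3 + 1 + 3 = 7
S - P - Q - R - T: 1 + 1 + 4 + 6 = 12
S - P - T: 1 + 3 = 4
Shortest: 4.

4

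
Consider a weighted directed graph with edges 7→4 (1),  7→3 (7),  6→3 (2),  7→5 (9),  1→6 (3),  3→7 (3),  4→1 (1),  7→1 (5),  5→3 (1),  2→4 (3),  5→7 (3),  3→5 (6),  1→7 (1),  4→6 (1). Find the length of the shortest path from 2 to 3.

Candidate routes:
2 - 4 - 6 - 3: 3 + 1 + 2 = 6
2 - 4 - 1 - 6 - 3: 3 + 1 + 3 + 2 = 9
2 - 4 - 1 - 7 - 3: 3 + 1 + 1 + 7 = 12
2 - 4 - 1 - 7 - 5 - 3: 3 + 1 + 1 + 9 + 1 = 15
Best route has total 6.

6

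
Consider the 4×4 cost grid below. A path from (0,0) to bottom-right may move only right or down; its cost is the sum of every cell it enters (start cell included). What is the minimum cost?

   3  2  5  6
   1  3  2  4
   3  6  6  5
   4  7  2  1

Take (0,0) → (1,0) → (1,1) → (1,2) → (2,2) → (3,2) → (3,3) for a total of 3 + 1 + 3 + 2 + 6 + 2 + 1 = 18.

18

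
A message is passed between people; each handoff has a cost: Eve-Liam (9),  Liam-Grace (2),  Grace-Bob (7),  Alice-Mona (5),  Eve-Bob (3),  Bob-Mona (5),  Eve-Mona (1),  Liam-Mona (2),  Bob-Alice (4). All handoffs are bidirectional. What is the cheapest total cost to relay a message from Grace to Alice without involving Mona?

11

Routes from Grace to Alice avoiding Mona:
Grace → Bob → Alice: 7 + 4 = 11
Grace → Liam → Eve → Bob → Alice: 2 + 9 + 3 + 4 = 18
Shortest: 11.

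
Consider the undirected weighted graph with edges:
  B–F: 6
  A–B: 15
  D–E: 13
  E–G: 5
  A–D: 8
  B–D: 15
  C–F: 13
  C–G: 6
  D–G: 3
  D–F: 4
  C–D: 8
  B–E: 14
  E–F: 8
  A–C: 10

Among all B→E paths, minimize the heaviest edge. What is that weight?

Comparing a few candidate routes:
B - F - D - G - E: max(6, 4, 3, 5) = 6
B - F - D - A - C - G - E: max(6, 4, 8, 10, 6, 5) = 10
B - F - D - C - G - E: max(6, 4, 8, 6, 5) = 8
B - F - E: max(6, 8) = 8
The minimum achievable maximum is 6.

6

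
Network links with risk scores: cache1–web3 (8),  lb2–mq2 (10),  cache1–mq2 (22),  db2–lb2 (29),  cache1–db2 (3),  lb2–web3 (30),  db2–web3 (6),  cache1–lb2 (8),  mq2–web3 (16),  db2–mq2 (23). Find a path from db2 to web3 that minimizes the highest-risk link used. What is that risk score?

Checking several routes:
db2 -> web3: max(6) = 6
db2 -> cache1 -> web3: max(3, 8) = 8
db2 -> cache1 -> lb2 -> mq2 -> web3: max(3, 8, 10, 16) = 16
Smallest bottleneck: 6.

6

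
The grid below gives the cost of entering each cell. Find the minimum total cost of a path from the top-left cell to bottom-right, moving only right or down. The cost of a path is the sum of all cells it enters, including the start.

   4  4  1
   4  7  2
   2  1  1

12

Cheapest: [0,0]→[0,1]→[0,2]→[1,2]→[2,2]
  4 + 4 + 1 + 2 + 1 = 12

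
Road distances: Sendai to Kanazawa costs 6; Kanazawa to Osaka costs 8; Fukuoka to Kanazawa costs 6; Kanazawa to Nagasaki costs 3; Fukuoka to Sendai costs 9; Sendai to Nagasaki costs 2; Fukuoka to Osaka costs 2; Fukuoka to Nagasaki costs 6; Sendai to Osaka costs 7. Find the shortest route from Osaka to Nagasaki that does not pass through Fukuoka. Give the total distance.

9

Paths from Osaka to Nagasaki avoiding Fukuoka:
Osaka → Kanazawa → Nagasaki: 8 + 3 = 11
Osaka → Kanazawa → Sendai → Nagasaki: 8 + 6 + 2 = 16
Osaka → Sendai → Nagasaki: 7 + 2 = 9
Osaka → Sendai → Kanazawa → Nagasaki: 7 + 6 + 3 = 16
Shortest: 9.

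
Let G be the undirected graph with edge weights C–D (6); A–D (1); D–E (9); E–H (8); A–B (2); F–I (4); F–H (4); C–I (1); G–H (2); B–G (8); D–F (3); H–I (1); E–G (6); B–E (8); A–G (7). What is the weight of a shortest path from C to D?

Checking several routes:
C→I→H→F→D: 1 + 1 + 4 + 3 = 9
C→D: 6
C→I→H→G→A→D: 1 + 1 + 2 + 7 + 1 = 12
C→I→F→D: 1 + 4 + 3 = 8
Shortest: 6.

6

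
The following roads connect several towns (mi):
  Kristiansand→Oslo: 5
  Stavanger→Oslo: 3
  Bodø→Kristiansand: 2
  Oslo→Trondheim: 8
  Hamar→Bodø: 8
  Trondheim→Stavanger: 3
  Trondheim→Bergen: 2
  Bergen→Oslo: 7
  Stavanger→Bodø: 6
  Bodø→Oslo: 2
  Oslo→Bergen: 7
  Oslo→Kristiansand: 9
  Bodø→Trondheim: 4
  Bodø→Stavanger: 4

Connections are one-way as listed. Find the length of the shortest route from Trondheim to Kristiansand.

11

Paths from Trondheim to Kristiansand:
Trondheim → Stavanger → Bodø → Oslo → Kristiansand: 3 + 6 + 2 + 9 = 20
Trondheim → Bergen → Oslo → Kristiansand: 2 + 7 + 9 = 18
Trondheim → Stavanger → Oslo → Kristiansand: 3 + 3 + 9 = 15
Trondheim → Stavanger → Bodø → Kristiansand: 3 + 6 + 2 = 11
Best route has total 11 mi.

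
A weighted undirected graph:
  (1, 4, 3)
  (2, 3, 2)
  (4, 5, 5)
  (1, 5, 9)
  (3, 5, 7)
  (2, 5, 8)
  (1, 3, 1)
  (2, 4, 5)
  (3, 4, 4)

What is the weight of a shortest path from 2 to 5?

8

Checking several routes:
2→3→1→4→5: 2 + 1 + 3 + 5 = 11
2→3→5: 2 + 7 = 9
2→4→5: 5 + 5 = 10
2→5: 8
Shortest: 8.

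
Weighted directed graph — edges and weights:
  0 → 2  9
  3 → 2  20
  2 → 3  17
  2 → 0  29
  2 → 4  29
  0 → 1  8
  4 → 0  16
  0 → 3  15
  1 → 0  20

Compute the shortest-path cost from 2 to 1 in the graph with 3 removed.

Routes from 2 to 1 avoiding 3:
2→4→0→1: 29 + 16 + 8 = 53
2→0→1: 29 + 8 = 37
The minimum is 37.

37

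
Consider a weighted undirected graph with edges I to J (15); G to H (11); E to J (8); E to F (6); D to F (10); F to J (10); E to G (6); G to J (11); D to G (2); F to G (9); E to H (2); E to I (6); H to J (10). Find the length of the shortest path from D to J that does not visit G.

Paths from D to J avoiding G:
D → F → E → J: 10 + 6 + 8 = 24
D → F → E → H → J: 10 + 6 + 2 + 10 = 28
D → F → J: 10 + 10 = 20
D → F → E → I → J: 10 + 6 + 6 + 15 = 37
Shortest: 20.

20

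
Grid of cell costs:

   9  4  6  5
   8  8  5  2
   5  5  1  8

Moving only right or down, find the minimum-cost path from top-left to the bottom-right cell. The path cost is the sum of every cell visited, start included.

33

Cheapest: r0c0→r0c1→r0c2→r1c2→r2c2→r2c3
  9 + 4 + 6 + 5 + 1 + 8 = 33
(Top row then right column would cost 34.)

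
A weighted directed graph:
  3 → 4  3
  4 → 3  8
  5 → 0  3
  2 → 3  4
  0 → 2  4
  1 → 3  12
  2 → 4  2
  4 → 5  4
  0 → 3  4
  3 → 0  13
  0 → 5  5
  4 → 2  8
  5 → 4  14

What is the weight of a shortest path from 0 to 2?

Routes from 0 to 2:
0-3-4-2: 4 + 3 + 8 = 15
0-5-4-2: 5 + 14 + 8 = 27
0-2: 4
The minimum is 4.

4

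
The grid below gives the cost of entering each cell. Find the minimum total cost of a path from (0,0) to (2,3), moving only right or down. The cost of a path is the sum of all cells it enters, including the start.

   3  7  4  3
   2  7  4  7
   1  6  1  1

14

Best path: [0,0] [1,0] [2,0] [2,1] [2,2] [2,3]
Cost: 3 + 2 + 1 + 6 + 1 + 1 = 14
(Top row then right column would cost 25.)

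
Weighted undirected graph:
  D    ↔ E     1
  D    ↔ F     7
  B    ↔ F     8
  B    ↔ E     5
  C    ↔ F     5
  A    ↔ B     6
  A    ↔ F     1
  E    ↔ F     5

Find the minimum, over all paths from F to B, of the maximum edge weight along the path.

5

Routes from F to B:
F-B: max(8) = 8
F-D-E-B: max(7, 1, 5) = 7
F-A-B: max(1, 6) = 6
F-E-B: max(5, 5) = 5
Best route has worst link 5.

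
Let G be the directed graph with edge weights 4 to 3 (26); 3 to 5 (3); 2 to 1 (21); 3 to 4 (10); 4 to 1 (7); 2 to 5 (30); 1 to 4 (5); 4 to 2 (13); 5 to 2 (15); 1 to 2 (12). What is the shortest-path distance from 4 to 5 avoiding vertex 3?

43

Candidate routes:
4 - 1 - 2 - 5: 7 + 12 + 30 = 49
4 - 2 - 5: 13 + 30 = 43
Best route has total 43.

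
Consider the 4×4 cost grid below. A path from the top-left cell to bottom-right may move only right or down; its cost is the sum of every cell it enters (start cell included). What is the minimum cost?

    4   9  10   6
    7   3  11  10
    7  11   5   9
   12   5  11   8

47

Best path: [0,0] -> [1,0] -> [1,1] -> [1,2] -> [2,2] -> [2,3] -> [3,3]
Cost: 4 + 7 + 3 + 11 + 5 + 9 + 8 = 47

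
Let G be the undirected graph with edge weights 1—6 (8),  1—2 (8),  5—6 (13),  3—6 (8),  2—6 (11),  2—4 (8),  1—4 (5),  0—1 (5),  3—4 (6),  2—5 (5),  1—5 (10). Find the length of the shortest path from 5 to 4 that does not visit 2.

Candidate routes:
5 → 6 → 1 → 4: 13 + 8 + 5 = 26
5 → 6 → 3 → 4: 13 + 8 + 6 = 27
5 → 1 → 6 → 3 → 4: 10 + 8 + 8 + 6 = 32
5 → 1 → 4: 10 + 5 = 15
The minimum is 15.

15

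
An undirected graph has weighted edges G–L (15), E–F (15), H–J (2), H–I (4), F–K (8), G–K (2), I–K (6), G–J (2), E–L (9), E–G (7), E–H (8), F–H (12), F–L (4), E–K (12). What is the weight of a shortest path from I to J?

6

Checking several routes:
I→K→E→H→J: 6 + 12 + 8 + 2 = 28
I→H→J: 4 + 2 = 6
I→K→G→J: 6 + 2 + 2 = 10
I→K→E→G→J: 6 + 12 + 7 + 2 = 27
I→H→E→G→J: 4 + 8 + 7 + 2 = 21
I→K→G→E→H→J: 6 + 2 + 7 + 8 + 2 = 25
Shortest: 6.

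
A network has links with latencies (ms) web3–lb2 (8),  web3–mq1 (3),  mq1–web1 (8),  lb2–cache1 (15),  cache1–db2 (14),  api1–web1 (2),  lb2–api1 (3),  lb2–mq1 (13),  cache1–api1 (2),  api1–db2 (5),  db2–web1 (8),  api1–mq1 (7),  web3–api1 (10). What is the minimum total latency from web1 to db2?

7

Some routes from web1 to db2:
web1 -> api1 -> db2: 2 + 5 = 7
web1 -> db2: 8
web1 -> api1 -> cache1 -> db2: 2 + 2 + 14 = 18
web1 -> mq1 -> api1 -> db2: 8 + 7 + 5 = 20
Best route has total 7 ms.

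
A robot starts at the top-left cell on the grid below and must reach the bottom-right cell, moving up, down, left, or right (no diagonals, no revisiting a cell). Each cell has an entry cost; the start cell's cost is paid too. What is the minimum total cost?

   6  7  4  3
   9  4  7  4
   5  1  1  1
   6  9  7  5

Path [0,0] [0,1] [1,1] [2,1] [2,2] [2,3] [3,3]: 6 + 7 + 4 + 1 + 1 + 1 + 5 = 25.

25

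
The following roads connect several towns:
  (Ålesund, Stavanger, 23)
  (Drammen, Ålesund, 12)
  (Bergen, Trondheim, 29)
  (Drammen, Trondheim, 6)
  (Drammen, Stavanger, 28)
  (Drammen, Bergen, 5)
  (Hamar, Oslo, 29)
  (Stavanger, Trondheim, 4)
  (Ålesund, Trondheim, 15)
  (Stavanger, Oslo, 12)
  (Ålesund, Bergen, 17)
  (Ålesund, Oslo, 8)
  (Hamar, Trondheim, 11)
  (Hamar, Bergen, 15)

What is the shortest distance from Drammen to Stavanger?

A few of the Drammen→Stavanger routes:
Drammen → Trondheim → Stavanger: 6 + 4 = 10
Drammen → Bergen → Hamar → Trondheim → Stavanger: 5 + 15 + 11 + 4 = 35
Drammen → Ålesund → Stavanger: 12 + 23 = 35
Drammen → Stavanger: 28
Drammen → Ålesund → Trondheim → Stavanger: 12 + 15 + 4 = 31
Drammen → Ålesund → Oslo → Stavanger: 12 + 8 + 12 = 32
Best route has total 10.

10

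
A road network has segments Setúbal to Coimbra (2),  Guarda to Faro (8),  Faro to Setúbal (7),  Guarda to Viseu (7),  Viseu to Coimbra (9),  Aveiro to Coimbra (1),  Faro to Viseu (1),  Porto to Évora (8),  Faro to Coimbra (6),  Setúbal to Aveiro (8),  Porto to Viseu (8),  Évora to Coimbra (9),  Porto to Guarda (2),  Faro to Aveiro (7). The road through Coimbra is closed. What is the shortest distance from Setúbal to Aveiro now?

Routes from Setúbal to Aveiro avoiding Coimbra:
Setúbal-Faro-Aveiro: 7 + 7 = 14
Setúbal-Aveiro: 8
Shortest: 8 mi.

8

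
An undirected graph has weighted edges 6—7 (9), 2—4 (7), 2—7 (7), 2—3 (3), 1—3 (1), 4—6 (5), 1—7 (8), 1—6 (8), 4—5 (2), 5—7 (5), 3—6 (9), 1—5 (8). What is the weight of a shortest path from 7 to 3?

9

Checking several routes:
7 → 6 → 1 → 3: 9 + 8 + 1 = 18
7 → 2 → 3: 7 + 3 = 10
7 → 5 → 4 → 2 → 3: 5 + 2 + 7 + 3 = 17
7 → 1 → 3: 8 + 1 = 9
7 → 5 → 1 → 3: 5 + 8 + 1 = 14
Shortest: 9.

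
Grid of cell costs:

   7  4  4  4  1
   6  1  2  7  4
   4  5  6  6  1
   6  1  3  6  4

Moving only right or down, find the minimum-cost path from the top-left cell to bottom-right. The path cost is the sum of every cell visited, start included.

29

Take (0,0)→(0,1)→(0,2)→(0,3)→(0,4)→(1,4)→(2,4)→(3,4) for a total of 7 + 4 + 4 + 4 + 1 + 4 + 1 + 4 = 29.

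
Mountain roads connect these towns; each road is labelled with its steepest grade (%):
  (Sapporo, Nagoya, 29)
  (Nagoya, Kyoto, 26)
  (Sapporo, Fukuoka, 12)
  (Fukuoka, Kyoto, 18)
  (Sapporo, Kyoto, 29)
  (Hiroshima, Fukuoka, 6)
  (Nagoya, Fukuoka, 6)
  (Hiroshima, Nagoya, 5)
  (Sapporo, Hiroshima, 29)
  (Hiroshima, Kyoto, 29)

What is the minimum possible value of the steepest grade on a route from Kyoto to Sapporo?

Some routes from Kyoto to Sapporo:
Kyoto→Sapporo: max(29) = 29
Kyoto→Fukuoka→Sapporo: max(18, 12) = 18
Kyoto→Nagoya→Hiroshima→Fukuoka→Sapporo: max(26, 5, 6, 12) = 26
Kyoto→Nagoya→Fukuoka→Sapporo: max(26, 6, 12) = 26
Best route has worst link 18%.

18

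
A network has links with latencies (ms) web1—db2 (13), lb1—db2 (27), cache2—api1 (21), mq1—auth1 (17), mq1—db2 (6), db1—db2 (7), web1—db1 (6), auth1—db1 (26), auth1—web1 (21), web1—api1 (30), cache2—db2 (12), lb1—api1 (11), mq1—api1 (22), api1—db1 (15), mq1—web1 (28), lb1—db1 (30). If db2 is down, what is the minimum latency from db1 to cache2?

36

A few of the db1→cache2 routes:
db1 - api1 - cache2: 15 + 21 = 36
db1 - auth1 - mq1 - api1 - cache2: 26 + 17 + 22 + 21 = 86
db1 - web1 - api1 - cache2: 6 + 30 + 21 = 57
db1 - lb1 - api1 - cache2: 30 + 11 + 21 = 62
db1 - web1 - mq1 - api1 - cache2: 6 + 28 + 22 + 21 = 77
Best route has total 36 ms.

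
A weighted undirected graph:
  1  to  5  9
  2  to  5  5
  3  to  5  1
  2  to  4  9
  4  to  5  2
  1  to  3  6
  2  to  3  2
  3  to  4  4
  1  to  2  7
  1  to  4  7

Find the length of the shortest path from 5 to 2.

Checking several routes:
5 → 4 → 3 → 2: 2 + 4 + 2 = 8
5 → 3 → 2: 1 + 2 = 3
5 → 4 → 2: 2 + 9 = 11
5 → 2: 5
Best route has total 3.

3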